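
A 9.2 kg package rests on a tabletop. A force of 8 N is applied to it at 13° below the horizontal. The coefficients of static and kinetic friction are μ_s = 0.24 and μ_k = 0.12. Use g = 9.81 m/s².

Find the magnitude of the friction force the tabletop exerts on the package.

N = m g + P sin α = 90.25 + 8×sin 13° = 92.05 N.
Horizontally, friction must balance P cos α = 7.795 N.
The static-friction limit is μ_s N = 22.09 N.
Since 7.795 N does not exceed the limit, the package stays at rest and f = 7.79 N.

f ≈ 7.79 N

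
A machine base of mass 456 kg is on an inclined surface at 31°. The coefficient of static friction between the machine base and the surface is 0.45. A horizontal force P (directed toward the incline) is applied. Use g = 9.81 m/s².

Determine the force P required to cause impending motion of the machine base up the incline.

At impending motion up the slope, friction acts down-slope at its limit: f = μ_s N.
Perpendicular to the incline: N = m g cos θ + P sin θ.
Along the incline: P cos θ = m g sin θ + μ_s N = m g sin θ + μ_s (m g cos θ + P sin θ).
Solving, P (cos θ − μ_s sin θ) = m g (sin θ + μ_s cos θ), so P = 456×9.81×(sin 31° + 0.45 cos 31°)/(cos 31° − 0.45 sin 31°) = 4470×0.9008/0.6254 = 6440 N.

P ≈ 6440 N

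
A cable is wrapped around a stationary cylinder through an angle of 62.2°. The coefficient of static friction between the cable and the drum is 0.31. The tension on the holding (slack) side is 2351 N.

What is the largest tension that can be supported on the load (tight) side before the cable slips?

At impending slip the capstan equation gives T₂/T₁ = e^{μβ} with β in radians.
β = 62.2° × π/180 = 1.086 rad.
e^{μβ} = e^{0.31×1.086} = 1.4.
T₂ = T₁ · e^{μβ} = 2351 × 1.4 = 3290 N.

T_max ≈ 3290 N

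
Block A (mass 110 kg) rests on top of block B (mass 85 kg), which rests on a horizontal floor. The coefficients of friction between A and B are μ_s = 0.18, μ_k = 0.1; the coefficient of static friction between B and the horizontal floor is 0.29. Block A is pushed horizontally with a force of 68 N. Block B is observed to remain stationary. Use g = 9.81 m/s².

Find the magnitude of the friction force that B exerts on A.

Normal force at the A–B interface: N₁ = m_A g = 1079 N.
So the A–B interface can sustain at most μ_s N₁ = 194.2 N of static friction.
Since P = 68 N ≤ 194.2 N, A does not slip on B; friction on A equals P = 68 N.
B experiences an equal 68 N forward from A (third law). B is in equilibrium, so the floor supplies f₂ = 68 N of static friction (limit μ_s(m_A+m_B)g = 554.8 N, not exceeded).

f ≈ 68 N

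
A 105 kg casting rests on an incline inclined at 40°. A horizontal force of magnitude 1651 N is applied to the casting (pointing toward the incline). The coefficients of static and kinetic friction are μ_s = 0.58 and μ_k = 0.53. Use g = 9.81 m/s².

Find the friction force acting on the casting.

The horizontal push has a component P sin θ into the surface, so N = m g cos θ + P sin θ = 789.1 + 1061 = 1850 N.
Parallel to the incline: P cos θ − m g sin θ = 1265 − 662.1 = 602.6 N; the friction needed to balance this is 602.6 N acting down the slope.
Maximum static friction: μ_s N = 0.58 × 1850 = 1073 N.
|f_req| = 602.6 ≤ 1073 N → the casting is in equilibrium; friction equals the required value.

f ≈ 603 N (down the incline)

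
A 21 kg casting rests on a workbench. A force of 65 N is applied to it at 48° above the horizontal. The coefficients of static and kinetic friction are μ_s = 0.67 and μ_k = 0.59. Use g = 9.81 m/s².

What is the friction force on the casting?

f ≈ 43.5 N

N = m g − P sin α = 206 − 65×sin 48° = 157.7 N.
The horizontal driving force is P cos α = 43.49 N, so equilibrium needs friction f = 43.49 N.
The static-friction limit is μ_s N = 105.7 N.
Since 43.49 N does not exceed the limit, the casting stays at rest and f = 43.5 N.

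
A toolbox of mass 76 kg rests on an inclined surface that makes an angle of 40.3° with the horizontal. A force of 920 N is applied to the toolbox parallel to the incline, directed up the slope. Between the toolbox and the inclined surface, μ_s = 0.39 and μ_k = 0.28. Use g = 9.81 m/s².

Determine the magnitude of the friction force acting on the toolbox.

The normal reaction is N = m g cos θ = 568.6 N.
Parallel to the incline, ΣF = 0 gives f = m g sin θ − P = 482.2 − 920 = -437.8 N (up-slope positive).
Maximum static friction available: μ_s N = 0.39 × 568.6 = 221.8 N.
|-437.8| exceeds 221.8 N, so the toolbox slips up-slope; friction is kinetic, f = μ_k N = 0.28×568.6 = 159 N.

f ≈ 159 N (down the incline)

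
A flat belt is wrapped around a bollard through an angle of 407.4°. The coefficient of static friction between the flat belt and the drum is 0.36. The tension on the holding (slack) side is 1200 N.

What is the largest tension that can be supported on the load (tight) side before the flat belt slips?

T_max ≈ 15500 N

At impending slip the capstan equation gives T₂/T₁ = e^{μβ} with β in radians.
β = 407.4° × π/180 = 7.11 rad.
e^{μβ} = e^{0.36×7.11} = 12.93.
T₂ = T₁ · e^{μβ} = 1200 × 12.93 = 15500 N.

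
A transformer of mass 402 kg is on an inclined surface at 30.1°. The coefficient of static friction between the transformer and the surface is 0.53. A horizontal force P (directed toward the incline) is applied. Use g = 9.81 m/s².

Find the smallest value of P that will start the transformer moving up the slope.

At impending motion up the slope, friction acts down-slope at its limit: f = μ_s N.
Perpendicular to the incline: N = m g cos θ + P sin θ.
Along the incline: P cos θ = m g sin θ + μ_s N = m g sin θ + μ_s (m g cos θ + P sin θ).
Solving, P (cos θ − μ_s sin θ) = m g (sin θ + μ_s cos θ), so P = 402×9.81×(sin 30.1° + 0.53 cos 30.1°)/(cos 30.1° − 0.53 sin 30.1°) = 3940×0.96/0.5994 = 6320 N.

P ≈ 6320 N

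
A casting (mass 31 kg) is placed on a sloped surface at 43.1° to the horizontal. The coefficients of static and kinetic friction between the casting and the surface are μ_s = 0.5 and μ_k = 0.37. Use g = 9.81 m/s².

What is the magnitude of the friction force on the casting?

f ≈ 82.2 N (up the incline)

The normal reaction is N = m g cos θ = 222 N.
Along the slope the weight component is m g sin θ = 207.8 N; friction must supply exactly this, acting up-slope.
Maximum static friction available: μ_s N = 0.5 × 222 = 111 N.
|207.8| exceeds 111 N, so the casting slips down-slope; friction is kinetic, f = μ_k N = 0.37×222 = 82.2 N.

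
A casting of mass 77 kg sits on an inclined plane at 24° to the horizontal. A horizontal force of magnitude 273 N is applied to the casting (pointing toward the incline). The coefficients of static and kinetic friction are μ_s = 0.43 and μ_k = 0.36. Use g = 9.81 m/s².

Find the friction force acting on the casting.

f ≈ 57.8 N (up the incline)

Resolve perpendicular to the incline: N = m g cos θ + P sin θ = 77×9.81×cos 24° + 273×sin 24° = 801.1 N.
Along the incline, the net driving force (taking up-slope positive) is P cos θ − m g sin θ = 249.4 − 307.2 = -57.84 N, so equilibrium requires friction f = 57.84 N (up-slope).
The limit of static friction is μ_s N = 344.5 N.
|f_req| = 57.84 ≤ 344.5 N → the casting is in equilibrium; friction equals the required value.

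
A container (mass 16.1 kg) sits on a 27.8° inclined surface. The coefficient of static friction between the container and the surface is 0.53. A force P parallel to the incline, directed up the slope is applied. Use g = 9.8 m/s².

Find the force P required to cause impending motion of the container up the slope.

P ≈ 148 N

At impending motion up the slope, friction acts down-slope at its limit: f = μ_s N.
P is parallel to the surface, so N = m g cos θ = 140 N.
Along the incline: P = m g sin θ + μ_s N = 73.6 + 0.53×140 = 148 N.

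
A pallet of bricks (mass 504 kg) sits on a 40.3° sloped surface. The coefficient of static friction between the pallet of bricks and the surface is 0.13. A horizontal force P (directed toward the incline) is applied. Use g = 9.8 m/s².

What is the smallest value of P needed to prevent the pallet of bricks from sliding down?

The pallet of bricks tends to slide down (tan θ > μ_s), so at the point of impending slip friction acts up-slope at its limit: f = μ_s N.
Perpendicular to the incline: N = m g cos θ + P sin θ.
Along the incline: P cos θ + μ_s N = m g sin θ, i.e. P cos θ + μ_s (m g cos θ + P sin θ) = m g sin θ.
Solving, P (cos θ + μ_s sin θ) = m g (sin θ − μ_s cos θ), so P = 4940×0.5476/0.8468 = 3190 N.

P_min ≈ 3190 N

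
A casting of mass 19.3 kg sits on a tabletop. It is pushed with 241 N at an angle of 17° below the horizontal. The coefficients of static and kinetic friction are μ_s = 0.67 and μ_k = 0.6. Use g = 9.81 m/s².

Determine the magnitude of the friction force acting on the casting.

f ≈ 156 N

The vertical component of P adds to the normal force: N = m g + P sin α = 189.3 + 70.46 = 259.8 N.
For equilibrium, f = P cos α = 241×cos 17° = 230.5 N.
The static-friction limit is μ_s N = 174.1 N.
The required friction exceeds μ_s N, so the casting moves and f = μ_k N = 156 N.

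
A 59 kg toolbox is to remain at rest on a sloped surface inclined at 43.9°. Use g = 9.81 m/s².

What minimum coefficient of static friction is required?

At the slip threshold m g sin θ = μ_s m g cos θ, so μ_s,min = tan θ.
μ_s,min = tan 43.9° = 0.962.

μ_s,min ≈ 0.962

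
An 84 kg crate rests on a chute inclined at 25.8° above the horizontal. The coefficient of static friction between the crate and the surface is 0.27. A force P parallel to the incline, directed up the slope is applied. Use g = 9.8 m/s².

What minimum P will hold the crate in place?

The crate tends to slide down (tan θ > μ_s), so at the point of impending slip friction acts up-slope at its limit: f = μ_s N.
P is parallel to the surface, so N = m g cos θ = 741 N.
Along the incline: P + μ_s N = m g sin θ, so P = 358 − 0.27×741 = 158 N.

P_min ≈ 158 N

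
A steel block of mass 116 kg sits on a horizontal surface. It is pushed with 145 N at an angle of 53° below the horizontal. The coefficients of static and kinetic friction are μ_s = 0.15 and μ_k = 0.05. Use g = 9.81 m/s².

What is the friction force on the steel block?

The vertical component of P adds to the normal force: N = m g + P sin α = 1138 + 115.8 = 1254 N.
Horizontally, friction must balance P cos α = 87.26 N.
The static-friction limit is μ_s N = 188.1 N.
87.26 ≤ 188.1 N → static; friction equals the required 87.3 N.

f ≈ 87.3 N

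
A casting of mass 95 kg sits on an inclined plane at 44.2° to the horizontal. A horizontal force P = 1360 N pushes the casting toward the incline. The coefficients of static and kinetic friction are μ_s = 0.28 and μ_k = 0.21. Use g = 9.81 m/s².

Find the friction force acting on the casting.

Normal direction: N = m g cos θ + P sin θ = 1616 N.
Parallel to the incline: P cos θ − m g sin θ = 975 − 649.7 = 325.3 N; the friction needed to balance this is 325.3 N acting down the slope.
The limit of static friction is μ_s N = 452.6 N.
Since 325.3 N is within the 452.6 N limit, the casting stays put and friction is exactly 325 N.

f ≈ 325 N (down the incline)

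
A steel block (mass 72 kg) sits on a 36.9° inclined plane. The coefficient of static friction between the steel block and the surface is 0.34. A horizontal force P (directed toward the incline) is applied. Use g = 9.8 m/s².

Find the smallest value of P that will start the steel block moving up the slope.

At impending motion up the slope, friction acts down-slope at its limit: f = μ_s N.
Perpendicular to the incline: N = m g cos θ + P sin θ.
Along the incline: P cos θ = m g sin θ + μ_s N = m g sin θ + μ_s (m g cos θ + P sin θ).
Solving, P (cos θ − μ_s sin θ) = m g (sin θ + μ_s cos θ), so P = 72×9.8×(sin 36.9° + 0.34 cos 36.9°)/(cos 36.9° − 0.34 sin 36.9°) = 706×0.8723/0.5955 = 1030 N.

P ≈ 1030 N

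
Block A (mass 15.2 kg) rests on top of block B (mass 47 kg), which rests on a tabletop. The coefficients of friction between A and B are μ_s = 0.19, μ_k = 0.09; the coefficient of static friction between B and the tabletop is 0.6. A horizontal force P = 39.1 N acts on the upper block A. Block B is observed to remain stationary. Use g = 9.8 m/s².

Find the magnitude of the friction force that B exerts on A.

Between the blocks, N₁ = m_A g = 149 N.
Maximum static friction on A from B: μ_s N₁ = 0.19×149 = 28.3 N.
P = 39.1 N exceeds that limit, so A slips over B and the interface friction becomes kinetic: f₁ = μ_k N₁ = 0.09×149 = 13.4 N.
B experiences an equal 13.4 N forward from A (third law). B is in equilibrium, so the floor supplies f₂ = 13.4 N of static friction (limit μ_s(m_A+m_B)g = 365.7 N, not exceeded).

f ≈ 13.4 N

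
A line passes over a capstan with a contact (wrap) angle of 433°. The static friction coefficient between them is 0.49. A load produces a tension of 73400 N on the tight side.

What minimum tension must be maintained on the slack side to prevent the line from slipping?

T_min ≈ 1810 N

Capstan equation at impending slip: T_tight/T_slack = e^{μβ}.
β = 433° = 7.557 rad; e^{μβ} = e^{0.49×7.557} = 40.57.
T_slack = T_tight / e^{μβ} = 73400 / 40.57 = 1810 N.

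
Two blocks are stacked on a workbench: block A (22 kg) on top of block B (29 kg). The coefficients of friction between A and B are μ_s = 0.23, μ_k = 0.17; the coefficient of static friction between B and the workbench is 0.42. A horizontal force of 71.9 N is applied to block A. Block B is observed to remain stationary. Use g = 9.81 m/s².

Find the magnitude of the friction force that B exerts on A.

f ≈ 36.7 N

The normal force B exerts on A is simply A's weight, N₁ = 215.8 N.
So the A–B interface can sustain at most μ_s N₁ = 49.64 N of static friction.
Since P = 71.9 N > 49.64 N, A slides on B; the A–B friction is kinetic: f₁ = μ_k N₁ = 0.17×215.8 = 36.7 N.
By Newton's third law B feels 36.7 N forward from A. With B stationary, the floor's static friction on B balances it: f₂ = 36.7 N (well within μ_s(m_A+m_B)g = 210.1 N).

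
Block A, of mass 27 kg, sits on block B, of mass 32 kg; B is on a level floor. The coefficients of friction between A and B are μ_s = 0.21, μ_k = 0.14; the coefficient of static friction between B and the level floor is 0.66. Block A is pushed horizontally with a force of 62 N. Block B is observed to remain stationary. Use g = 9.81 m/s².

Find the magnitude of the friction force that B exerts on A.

Between the blocks, N₁ = m_A g = 264.9 N.
So the A–B interface can sustain at most μ_s N₁ = 55.62 N of static friction.
Since P = 62 N > 55.62 N, A slides on B; the A–B friction is kinetic: f₁ = μ_k N₁ = 0.14×264.9 = 37.1 N.
By Newton's third law B feels 37.1 N forward from A. With B stationary, the floor's static friction on B balances it: f₂ = 37.1 N (well within μ_s(m_A+m_B)g = 382 N).

f ≈ 37.1 N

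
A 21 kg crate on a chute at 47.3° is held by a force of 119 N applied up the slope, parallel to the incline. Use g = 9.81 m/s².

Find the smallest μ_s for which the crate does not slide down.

μ_s,min ≈ 0.232

N = m g cos θ = 139.7 N.
Friction must make up the shortfall along the incline: f = m g sin θ − P = 151.4 − 119 = 32.4 N.
At the threshold f = μ_s N, so μ_s,min = 32.4/139.7 = 0.232.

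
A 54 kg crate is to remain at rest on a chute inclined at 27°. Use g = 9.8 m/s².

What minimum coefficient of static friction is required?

At the slip threshold m g sin θ = μ_s m g cos θ, so μ_s,min = tan θ.
μ_s,min = tan 27° = 0.51.

μ_s,min ≈ 0.51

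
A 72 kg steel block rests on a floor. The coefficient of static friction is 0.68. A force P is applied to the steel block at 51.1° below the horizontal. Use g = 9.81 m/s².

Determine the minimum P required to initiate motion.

N = m g + P sin α (the push presses the steel block into the floor).
At impending slip, P cos α = μ_s N = μ_s (m g + P sin α).
Solving: P (cos α − μ_s sin α) = μ_s m g → P = 0.68×706/(cos 51.1° − 0.68 sin 51.1°) = 480/0.09876 = 4860 N.

P ≈ 4860 N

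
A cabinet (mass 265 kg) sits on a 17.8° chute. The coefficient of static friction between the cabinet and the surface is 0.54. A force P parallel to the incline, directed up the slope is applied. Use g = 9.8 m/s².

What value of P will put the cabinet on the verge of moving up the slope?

At impending motion up the slope, friction acts down-slope at its limit: f = μ_s N.
P is parallel to the surface, so N = m g cos θ = 2470 N.
Along the incline: P = m g sin θ + μ_s N = 794 + 0.54×2470 = 2130 N.

P ≈ 2130 N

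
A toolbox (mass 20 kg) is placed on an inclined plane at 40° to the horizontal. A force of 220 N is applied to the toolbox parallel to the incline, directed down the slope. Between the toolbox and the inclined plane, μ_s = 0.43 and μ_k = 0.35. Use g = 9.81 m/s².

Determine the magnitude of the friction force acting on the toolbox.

Normal force: N = m g cos θ = 20 × 9.81 × cos 40° = 150.3 N.
Parallel to the incline, ΣF = 0 gives f = m g sin θ + P = 126.1 + 220 = 346.1 N (up-slope positive).
Static friction can supply at most μ_s N = 64.63 N.
|346.1| exceeds 64.63 N, so the toolbox slips down-slope; friction is kinetic, f = μ_k N = 0.35×150.3 = 52.6 N.

f ≈ 52.6 N (up the incline)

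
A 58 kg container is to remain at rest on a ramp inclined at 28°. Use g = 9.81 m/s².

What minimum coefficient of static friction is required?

μ_s,min ≈ 0.532

At the slip threshold m g sin θ = μ_s m g cos θ, so μ_s,min = tan θ.
μ_s,min = tan 28° = 0.532.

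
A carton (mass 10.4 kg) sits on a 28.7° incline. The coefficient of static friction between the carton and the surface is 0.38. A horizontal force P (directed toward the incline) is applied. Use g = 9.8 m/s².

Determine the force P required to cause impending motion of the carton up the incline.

P ≈ 119 N

At impending motion up the slope, friction acts down-slope at its limit: f = μ_s N.
Perpendicular to the incline: N = m g cos θ + P sin θ.
Along the incline: P cos θ = m g sin θ + μ_s N = m g sin θ + μ_s (m g cos θ + P sin θ).
Solving, P (cos θ − μ_s sin θ) = m g (sin θ + μ_s cos θ), so P = 10.4×9.8×(sin 28.7° + 0.38 cos 28.7°)/(cos 28.7° − 0.38 sin 28.7°) = 102×0.8135/0.6947 = 119 N.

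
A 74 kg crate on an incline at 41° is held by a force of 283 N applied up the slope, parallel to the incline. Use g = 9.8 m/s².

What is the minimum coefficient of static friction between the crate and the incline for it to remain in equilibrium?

μ_s,min ≈ 0.352

N = m g cos θ = 547.3 N.
Friction must make up the shortfall along the incline: f = m g sin θ − P = 475.8 − 283 = 192.8 N.
At the threshold f = μ_s N, so μ_s,min = 192.8/547.3 = 0.352.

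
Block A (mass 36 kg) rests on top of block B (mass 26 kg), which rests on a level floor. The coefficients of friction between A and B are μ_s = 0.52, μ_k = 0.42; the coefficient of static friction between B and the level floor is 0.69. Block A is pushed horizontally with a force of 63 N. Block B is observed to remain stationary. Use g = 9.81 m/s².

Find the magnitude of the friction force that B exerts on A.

Between the blocks, N₁ = m_A g = 353.2 N.
So the A–B interface can sustain at most μ_s N₁ = 183.6 N of static friction.
Since P = 63 N ≤ 183.6 N, A does not slip on B; friction on A equals P = 63 N.
By Newton's third law B feels 63 N forward from A. With B stationary, the floor's static friction on B balances it: f₂ = 63 N (well within μ_s(m_A+m_B)g = 419.7 N).

f ≈ 63 N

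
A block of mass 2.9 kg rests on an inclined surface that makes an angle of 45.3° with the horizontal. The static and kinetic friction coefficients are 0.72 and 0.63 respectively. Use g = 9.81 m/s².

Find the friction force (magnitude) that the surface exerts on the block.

f ≈ 12.6 N (up the incline)

Normal force: N = m g cos θ = 2.9 × 9.81 × cos 45.3° = 20.01 N.
Along the slope the weight component is m g sin θ = 20.22 N; friction must supply exactly this, acting up-slope.
Static friction can supply at most μ_s N = 14.41 N.
Since |20.22| > 14.41 N, static friction cannot hold it; the block slides down the incline and kinetic friction applies: f = μ_k N = 0.63 × 20.01 = 12.6 N.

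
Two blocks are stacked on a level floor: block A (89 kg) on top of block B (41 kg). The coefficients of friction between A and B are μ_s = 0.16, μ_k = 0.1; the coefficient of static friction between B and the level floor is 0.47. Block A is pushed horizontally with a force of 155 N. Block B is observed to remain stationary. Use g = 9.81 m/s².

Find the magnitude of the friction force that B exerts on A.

f ≈ 87.3 N

Between the blocks, N₁ = m_A g = 873.1 N.
So the A–B interface can sustain at most μ_s N₁ = 139.7 N of static friction.
Since P = 155 N > 139.7 N, A slides on B; the A–B friction is kinetic: f₁ = μ_k N₁ = 0.1×873.1 = 87.3 N.
B experiences an equal 87.3 N forward from A (third law). B is in equilibrium, so the floor supplies f₂ = 87.3 N of static friction (limit μ_s(m_A+m_B)g = 599.4 N, not exceeded).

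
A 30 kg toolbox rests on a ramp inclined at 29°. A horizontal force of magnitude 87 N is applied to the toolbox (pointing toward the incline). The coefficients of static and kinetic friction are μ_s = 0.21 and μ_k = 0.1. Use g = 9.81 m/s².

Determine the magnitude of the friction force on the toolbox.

f ≈ 30 N (up the incline)

Normal direction: N = m g cos θ + P sin θ = 299.6 N.
Parallel to the incline: P cos θ − m g sin θ = 76.09 − 142.7 = -66.59 N; the friction needed to balance this is 66.59 N acting up the slope.
The limit of static friction is μ_s N = 62.91 N.
|f_req| = 66.59 > 62.91 N → the toolbox slides down the incline; f = μ_k N = 0.1 × 299.6 = 30 N.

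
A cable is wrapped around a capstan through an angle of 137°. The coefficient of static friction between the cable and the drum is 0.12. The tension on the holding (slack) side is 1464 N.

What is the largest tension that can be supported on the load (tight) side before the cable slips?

At impending slip the capstan equation gives T₂/T₁ = e^{μβ} with β in radians.
β = 137° × π/180 = 2.391 rad.
e^{μβ} = e^{0.12×2.391} = 1.332.
T₂ = T₁ · e^{μβ} = 1464 × 1.332 = 1950 N.

T_max ≈ 1950 N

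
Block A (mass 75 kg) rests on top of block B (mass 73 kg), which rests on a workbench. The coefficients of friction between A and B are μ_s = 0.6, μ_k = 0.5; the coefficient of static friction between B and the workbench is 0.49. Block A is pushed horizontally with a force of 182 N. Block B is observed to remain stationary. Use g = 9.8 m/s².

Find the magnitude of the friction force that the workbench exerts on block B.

Normal force at the A–B interface: N₁ = m_A g = 735 N.
Maximum static friction on A from B: μ_s N₁ = 0.6×735 = 441 N.
Since P = 182 N ≤ 441 N, A does not slip on B; friction on A equals P = 182 N.
B experiences an equal 182 N forward from A (third law). B is in equilibrium, so the floor supplies f₂ = 182 N of static friction (limit μ_s(m_A+m_B)g = 710.7 N, not exceeded).

f ≈ 182 N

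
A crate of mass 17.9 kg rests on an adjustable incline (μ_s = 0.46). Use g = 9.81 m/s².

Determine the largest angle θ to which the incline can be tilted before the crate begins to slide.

At the slip threshold, m g sin θ = μ_s · m g cos θ, so tan θ = μ_s.
θ_max = arctan(0.46) = 24.7°.

θ_max ≈ 24.7°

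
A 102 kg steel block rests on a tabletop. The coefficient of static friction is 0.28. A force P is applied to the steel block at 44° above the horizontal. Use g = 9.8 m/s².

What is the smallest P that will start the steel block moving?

P ≈ 306 N

N = m g − P sin α (the pull lifts the steel block).
At impending slip, P cos α = μ_s N = μ_s (m g − P sin α).
Solving: P (cos α + μ_s sin α) = μ_s m g → P = 0.28×1000/(cos 44° + 0.28 sin 44°) = 280/0.9138 = 306 N.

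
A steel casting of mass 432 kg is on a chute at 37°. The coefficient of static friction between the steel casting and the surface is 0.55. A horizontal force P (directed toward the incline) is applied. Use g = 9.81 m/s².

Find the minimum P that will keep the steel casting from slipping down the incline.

The steel casting tends to slide down (tan θ > μ_s), so at the point of impending slip friction acts up-slope at its limit: f = μ_s N.
Perpendicular to the incline: N = m g cos θ + P sin θ.
Along the incline: P cos θ + μ_s N = m g sin θ, i.e. P cos θ + μ_s (m g cos θ + P sin θ) = m g sin θ.
Solving, P (cos θ + μ_s sin θ) = m g (sin θ − μ_s cos θ), so P = 4240×0.1626/1.13 = 610 N.

P_min ≈ 610 N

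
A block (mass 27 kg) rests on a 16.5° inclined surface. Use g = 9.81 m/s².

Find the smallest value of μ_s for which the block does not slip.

At the slip threshold m g sin θ = μ_s m g cos θ, so μ_s,min = tan θ.
μ_s,min = tan 16.5° = 0.296.

μ_s,min ≈ 0.296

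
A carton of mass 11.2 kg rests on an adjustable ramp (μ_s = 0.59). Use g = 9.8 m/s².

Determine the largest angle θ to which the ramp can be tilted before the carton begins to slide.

At the slip threshold, m g sin θ = μ_s · m g cos θ, so tan θ = μ_s.
θ_max = arctan(0.59) = 30.5°.

θ_max ≈ 30.5°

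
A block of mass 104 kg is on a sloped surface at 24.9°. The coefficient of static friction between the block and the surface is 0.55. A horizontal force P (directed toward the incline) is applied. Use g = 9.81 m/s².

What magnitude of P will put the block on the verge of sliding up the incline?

At impending motion up the slope, friction acts down-slope at its limit: f = μ_s N.
Perpendicular to the incline: N = m g cos θ + P sin θ.
Along the incline: P cos θ = m g sin θ + μ_s N = m g sin θ + μ_s (m g cos θ + P sin θ).
Solving, P (cos θ − μ_s sin θ) = m g (sin θ + μ_s cos θ), so P = 104×9.81×(sin 24.9° + 0.55 cos 24.9°)/(cos 24.9° − 0.55 sin 24.9°) = 1020×0.9199/0.6755 = 1390 N.

P ≈ 1390 N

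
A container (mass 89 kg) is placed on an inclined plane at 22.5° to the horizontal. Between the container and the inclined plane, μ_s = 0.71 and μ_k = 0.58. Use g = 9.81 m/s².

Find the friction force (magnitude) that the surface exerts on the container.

Perpendicular to the surface, N = m g cos θ = 89·9.81·cos 22.5° = 806.6 N.
For equilibrium along the incline, friction must balance the weight component: f = m g sin θ = 334.1 N up the slope.
The static-friction ceiling is μ_s N = 0.71 × 806.6 = 572.7 N.
Since |334.1| ≤ 572.7 N, the container remains in static equilibrium and friction takes exactly the required value.

f ≈ 334 N (up the incline)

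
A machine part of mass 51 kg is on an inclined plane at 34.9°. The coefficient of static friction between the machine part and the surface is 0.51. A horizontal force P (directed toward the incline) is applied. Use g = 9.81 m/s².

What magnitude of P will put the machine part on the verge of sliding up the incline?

P ≈ 938 N

At impending motion up the slope, friction acts down-slope at its limit: f = μ_s N.
Perpendicular to the incline: N = m g cos θ + P sin θ.
Along the incline: P cos θ = m g sin θ + μ_s N = m g sin θ + μ_s (m g cos θ + P sin θ).
Solving, P (cos θ − μ_s sin θ) = m g (sin θ + μ_s cos θ), so P = 51×9.81×(sin 34.9° + 0.51 cos 34.9°)/(cos 34.9° − 0.51 sin 34.9°) = 500×0.9904/0.5284 = 938 N.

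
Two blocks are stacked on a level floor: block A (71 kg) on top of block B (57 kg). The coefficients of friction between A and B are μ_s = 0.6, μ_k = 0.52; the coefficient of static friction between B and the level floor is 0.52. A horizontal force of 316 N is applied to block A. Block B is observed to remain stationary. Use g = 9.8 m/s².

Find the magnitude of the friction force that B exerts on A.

f ≈ 316 N

Normal force at the A–B interface: N₁ = m_A g = 695.8 N.
So the A–B interface can sustain at most μ_s N₁ = 417.5 N of static friction.
P = 316 N is within that limit, so A and B move together (both at rest); the A–B friction is simply f₁ = P = 316 N.
By Newton's third law B feels 316 N forward from A. With B stationary, the floor's static friction on B balances it: f₂ = 316 N (well within μ_s(m_A+m_B)g = 652.3 N).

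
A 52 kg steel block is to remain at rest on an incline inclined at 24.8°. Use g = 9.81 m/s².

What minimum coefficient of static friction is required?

μ_s,min ≈ 0.462

At the slip threshold m g sin θ = μ_s m g cos θ, so μ_s,min = tan θ.
μ_s,min = tan 24.8° = 0.462.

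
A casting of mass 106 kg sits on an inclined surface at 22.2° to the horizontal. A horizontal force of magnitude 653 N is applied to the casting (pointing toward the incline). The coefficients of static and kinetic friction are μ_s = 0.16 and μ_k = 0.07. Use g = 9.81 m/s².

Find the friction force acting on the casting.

f ≈ 84.7 N (down the incline)

Resolve perpendicular to the incline: N = m g cos θ + P sin θ = 106×9.81×cos 22.2° + 653×sin 22.2° = 1210 N.
Parallel to the incline: P cos θ − m g sin θ = 604.6 − 392.9 = 211.7 N; the friction needed to balance this is 211.7 N acting down the slope.
The limit of static friction is μ_s N = 193.5 N.
The required 211.7 N exceeds the static limit, so the casting slides up-slope and f = μ_k N = 0.07×1210 = 84.7 N.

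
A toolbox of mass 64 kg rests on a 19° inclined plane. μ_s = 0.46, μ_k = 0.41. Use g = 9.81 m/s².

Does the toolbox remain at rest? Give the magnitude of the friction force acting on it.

N = m g cos θ = 594 N.
Down-slope weight component: m g sin θ = 204 N.
μ_s N = 273 N.
204 ≤ 273 N, so it stays put; friction = 204 N.

f ≈ 204 N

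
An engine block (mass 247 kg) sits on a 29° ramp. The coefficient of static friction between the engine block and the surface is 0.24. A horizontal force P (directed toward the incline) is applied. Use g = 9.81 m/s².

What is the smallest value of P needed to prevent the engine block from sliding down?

The engine block tends to slide down (tan θ > μ_s), so at the point of impending slip friction acts up-slope at its limit: f = μ_s N.
Perpendicular to the incline: N = m g cos θ + P sin θ.
Along the incline: P cos θ + μ_s N = m g sin θ, i.e. P cos θ + μ_s (m g cos θ + P sin θ) = m g sin θ.
Solving, P (cos θ + μ_s sin θ) = m g (sin θ − μ_s cos θ), so P = 2420×0.2749/0.991 = 672 N.

P_min ≈ 672 N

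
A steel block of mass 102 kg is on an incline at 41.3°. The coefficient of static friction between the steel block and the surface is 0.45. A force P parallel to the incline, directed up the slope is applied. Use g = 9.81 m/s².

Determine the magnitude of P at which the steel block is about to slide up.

P ≈ 999 N

At impending motion up the slope, friction acts down-slope at its limit: f = μ_s N.
P is parallel to the surface, so N = m g cos θ = 752 N.
Along the incline: P = m g sin θ + μ_s N = 660 + 0.45×752 = 999 N.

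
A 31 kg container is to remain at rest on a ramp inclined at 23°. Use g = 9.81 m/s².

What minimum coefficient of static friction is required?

At the slip threshold m g sin θ = μ_s m g cos θ, so μ_s,min = tan θ.
μ_s,min = tan 23° = 0.424.

μ_s,min ≈ 0.424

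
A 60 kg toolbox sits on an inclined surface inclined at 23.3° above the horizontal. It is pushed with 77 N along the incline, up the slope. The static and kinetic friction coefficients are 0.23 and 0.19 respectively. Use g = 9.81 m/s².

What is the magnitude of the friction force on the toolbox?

f ≈ 103 N (up the incline)

Normal force: N = m g cos θ = 60 × 9.81 × cos 23.3° = 540.6 N.
For equilibrium along the incline the friction force must supply f = m g sin θ − P = 232.8 − 77 = 155.8 N (positive meaning up-slope).
Static friction can supply at most μ_s N = 124.3 N.
|155.8| exceeds 124.3 N, so the toolbox slips down-slope; friction is kinetic, f = μ_k N = 0.19×540.6 = 103 N.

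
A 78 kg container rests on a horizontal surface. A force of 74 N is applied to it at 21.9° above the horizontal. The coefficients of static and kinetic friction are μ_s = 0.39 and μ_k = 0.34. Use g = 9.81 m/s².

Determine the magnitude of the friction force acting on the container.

The vertical component of P reduces the normal force: N = m g − P sin α = 765.2 − 27.6 = 737.6 N.
Horizontally, friction must balance P cos α = 68.66 N.
The static-friction limit is μ_s N = 287.7 N.
Since 68.66 N does not exceed the limit, the container stays at rest and f = 68.7 N.

f ≈ 68.7 N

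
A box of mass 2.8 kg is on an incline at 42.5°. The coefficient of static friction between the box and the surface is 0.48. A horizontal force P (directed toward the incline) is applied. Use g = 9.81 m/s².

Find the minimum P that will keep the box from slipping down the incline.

P_min ≈ 8.32 N

The box tends to slide down (tan θ > μ_s), so at the point of impending slip friction acts up-slope at its limit: f = μ_s N.
Perpendicular to the incline: N = m g cos θ + P sin θ.
Along the incline: P cos θ + μ_s N = m g sin θ, i.e. P cos θ + μ_s (m g cos θ + P sin θ) = m g sin θ.
Solving, P (cos θ + μ_s sin θ) = m g (sin θ − μ_s cos θ), so P = 27.5×0.3217/1.062 = 8.32 N.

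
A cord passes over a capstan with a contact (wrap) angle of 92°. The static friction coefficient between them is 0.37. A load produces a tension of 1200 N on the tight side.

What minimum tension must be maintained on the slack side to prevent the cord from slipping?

Capstan equation at impending slip: T_tight/T_slack = e^{μβ}.
β = 92° = 1.606 rad; e^{μβ} = e^{0.37×1.606} = 1.811.
T_slack = T_tight / e^{μβ} = 1200 / 1.811 = 662 N.

T_min ≈ 662 N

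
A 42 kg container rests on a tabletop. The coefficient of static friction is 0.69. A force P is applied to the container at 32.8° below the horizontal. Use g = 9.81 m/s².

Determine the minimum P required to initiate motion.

N = m g + P sin α (the push presses the container into the tabletop).
At impending slip, P cos α = μ_s N = μ_s (m g + P sin α).
Solving: P (cos α − μ_s sin α) = μ_s m g → P = 0.69×412/(cos 32.8° − 0.69 sin 32.8°) = 284/0.4668 = 609 N.

P ≈ 609 N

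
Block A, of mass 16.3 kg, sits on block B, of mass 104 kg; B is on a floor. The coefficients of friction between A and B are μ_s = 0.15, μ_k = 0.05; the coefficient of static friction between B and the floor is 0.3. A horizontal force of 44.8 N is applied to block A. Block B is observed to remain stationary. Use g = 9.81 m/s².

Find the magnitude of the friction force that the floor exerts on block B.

f ≈ 8 N

Between the blocks, N₁ = m_A g = 159.9 N.
Maximum static friction on A from B: μ_s N₁ = 0.15×159.9 = 23.99 N.
P = 44.8 N exceeds that limit, so A slips over B and the interface friction becomes kinetic: f₁ = μ_k N₁ = 0.05×159.9 = 8 N.
B experiences an equal 8 N forward from A (third law). B is in equilibrium, so the floor supplies f₂ = 8 N of static friction (limit μ_s(m_A+m_B)g = 354 N, not exceeded).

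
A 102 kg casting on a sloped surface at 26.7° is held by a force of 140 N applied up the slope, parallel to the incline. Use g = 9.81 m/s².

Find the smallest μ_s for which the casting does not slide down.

μ_s,min ≈ 0.346

N = m g cos θ = 893.9 N.
Friction must make up the shortfall along the incline: f = m g sin θ − P = 449.6 − 140 = 309.6 N.
At the threshold f = μ_s N, so μ_s,min = 309.6/893.9 = 0.346.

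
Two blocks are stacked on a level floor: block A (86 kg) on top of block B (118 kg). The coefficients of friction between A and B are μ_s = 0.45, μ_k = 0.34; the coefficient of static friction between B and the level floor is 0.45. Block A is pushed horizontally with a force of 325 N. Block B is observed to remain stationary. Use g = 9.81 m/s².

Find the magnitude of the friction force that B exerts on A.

Between the blocks, N₁ = m_A g = 843.7 N.
So the A–B interface can sustain at most μ_s N₁ = 379.6 N of static friction.
Since P = 325 N ≤ 379.6 N, A does not slip on B; friction on A equals P = 325 N.
B experiences an equal 325 N forward from A (third law). B is in equilibrium, so the floor supplies f₂ = 325 N of static friction (limit μ_s(m_A+m_B)g = 900.6 N, not exceeded).

f ≈ 325 N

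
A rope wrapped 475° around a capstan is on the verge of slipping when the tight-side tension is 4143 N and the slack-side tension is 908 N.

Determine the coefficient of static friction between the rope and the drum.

T₂/T₁ = e^{μβ} → μ = ln(T₂/T₁)/β.
β = 475° = 8.29 rad.
μ = ln(4143/908)/8.29 = ln(4.563)/8.29 = 0.183.

μ ≈ 0.183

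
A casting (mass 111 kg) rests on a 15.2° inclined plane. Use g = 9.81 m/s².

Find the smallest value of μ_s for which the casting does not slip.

μ_s,min ≈ 0.272

At the slip threshold m g sin θ = μ_s m g cos θ, so μ_s,min = tan θ.
μ_s,min = tan 15.2° = 0.272.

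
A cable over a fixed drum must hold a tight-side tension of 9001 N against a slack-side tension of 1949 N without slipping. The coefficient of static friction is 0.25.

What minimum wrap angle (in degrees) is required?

T₂/T₁ = e^{μβ} → β = ln(T₂/T₁)/μ.
β = ln(9001/1949)/0.25 = 1.53/0.25 = 6.12 rad.
In degrees: β = 6.12 × 180/π = 351°.

β_min ≈ 351°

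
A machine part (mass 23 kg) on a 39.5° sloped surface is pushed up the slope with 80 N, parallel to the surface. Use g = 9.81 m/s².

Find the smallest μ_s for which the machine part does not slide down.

N = m g cos θ = 174.1 N.
Friction must make up the shortfall along the incline: f = m g sin θ − P = 143.5 − 80 = 63.52 N.
At the threshold f = μ_s N, so μ_s,min = 63.52/174.1 = 0.365.

μ_s,min ≈ 0.365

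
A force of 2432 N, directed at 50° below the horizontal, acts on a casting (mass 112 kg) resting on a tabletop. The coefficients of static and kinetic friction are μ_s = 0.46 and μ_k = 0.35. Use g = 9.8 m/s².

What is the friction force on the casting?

f ≈ 1040 N

The vertical component of P adds to the normal force: N = m g + P sin α = 1098 + 1863 = 2961 N.
Horizontally, friction must balance P cos α = 1563 N.
μ_s N = 0.46 × 2961 = 1362 N.
1563 > 1362 N → the casting slides; f = μ_k N = 0.35×2961 = 1040 N.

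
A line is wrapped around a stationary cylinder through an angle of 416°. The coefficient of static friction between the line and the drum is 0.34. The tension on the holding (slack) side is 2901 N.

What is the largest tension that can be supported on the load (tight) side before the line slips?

T_max ≈ 34200 N

At impending slip the capstan equation gives T₂/T₁ = e^{μβ} with β in radians.
β = 416° × π/180 = 7.261 rad.
e^{μβ} = e^{0.34×7.261} = 11.81.
T₂ = T₁ · e^{μβ} = 2901 × 11.81 = 34200 N.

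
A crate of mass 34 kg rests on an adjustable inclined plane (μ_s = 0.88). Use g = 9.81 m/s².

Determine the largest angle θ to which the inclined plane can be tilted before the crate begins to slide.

At the slip threshold, m g sin θ = μ_s · m g cos θ, so tan θ = μ_s.
θ_max = arctan(0.88) = 41.3°.

θ_max ≈ 41.3°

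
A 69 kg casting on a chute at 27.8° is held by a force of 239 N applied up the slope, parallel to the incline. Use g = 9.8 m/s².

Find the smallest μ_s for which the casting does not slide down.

N = m g cos θ = 598.2 N.
Friction must make up the shortfall along the incline: f = m g sin θ − P = 315.4 − 239 = 76.37 N.
At the threshold f = μ_s N, so μ_s,min = 76.37/598.2 = 0.128.

μ_s,min ≈ 0.128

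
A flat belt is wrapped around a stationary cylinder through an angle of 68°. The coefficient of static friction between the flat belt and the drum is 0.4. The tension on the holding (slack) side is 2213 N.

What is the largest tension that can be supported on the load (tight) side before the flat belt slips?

T_max ≈ 3560 N

At impending slip the capstan equation gives T₂/T₁ = e^{μβ} with β in radians.
β = 68° × π/180 = 1.187 rad.
e^{μβ} = e^{0.4×1.187} = 1.608.
T₂ = T₁ · e^{μβ} = 2213 × 1.608 = 3560 N.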